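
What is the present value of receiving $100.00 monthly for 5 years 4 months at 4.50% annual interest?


Present value of an ordinary annuity: PV = PMT × (1 − (1 + r)^(−n)) / r
Monthly rate r = 0.045/12 = 0.00375, n = 64
PV = $100.00 × (1 − (1 + 0.045/12)^(−64)) / (0.045/12)
PV = $100.00 × 56.805056
PV = $5,680.51

PV = PMT × (1-(1+r)^(-n))/r = $5,680.51


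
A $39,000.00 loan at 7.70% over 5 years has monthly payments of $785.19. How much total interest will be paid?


Total paid over the life of the loan = PMT × n.
Total paid = $785.19 × 60 = $47,111.40
Total interest = total paid − principal = $47,111.40 − $39,000.00 = $8,111.40

Total interest = (PMT × n) - PV = $8,111.40


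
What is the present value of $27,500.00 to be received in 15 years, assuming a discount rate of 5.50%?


Present value formula: PV = FV / (1 + r)^t
PV = $27,500.00 / (1 + 0.055)^15
PV = $27,500.00 / 2.232476
PV = $12,318.16

PV = FV / (1 + r)^t = $12,318.16


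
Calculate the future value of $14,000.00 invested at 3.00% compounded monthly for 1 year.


Compound interest formula: A = P(1 + r/n)^(nt)
A = $14,000.00 × (1 + 0.03/12)^(12 × 1)
Growth factor: (1 + 0.03/12)^12 = 1.030416
A = $14,000.00 × 1.030416
A = $14,425.82

A = P(1 + r/n)^(nt) = $14,425.82


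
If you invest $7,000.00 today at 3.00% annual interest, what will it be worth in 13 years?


Future value formula: FV = PV × (1 + r)^t
FV = $7,000.00 × (1 + 0.03)^13
FV = $7,000.00 × 1.468534
FV = $10,279.74

FV = PV × (1 + r)^t = $10,279.74


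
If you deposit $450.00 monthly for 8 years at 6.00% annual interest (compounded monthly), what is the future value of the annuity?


Future value of an ordinary annuity: FV = PMT × ((1 + r)^n − 1) / r
Monthly rate r = 0.06/12 = 0.005, n = 96
FV = $450.00 × ((1 + 0.06/12)^96 − 1) / (0.06/12)
FV = $450.00 × 122.828542
FV = $55,272.84

FV = PMT × ((1+r)^n - 1)/r = $55,272.84


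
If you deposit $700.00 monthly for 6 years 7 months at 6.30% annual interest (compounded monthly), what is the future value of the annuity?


Future value of an ordinary annuity: FV = PMT × ((1 + r)^n − 1) / r
Monthly rate r = 0.063/12 = 0.00525, n = 79
FV = $700.00 × ((1 + 0.063/12)^79 − 1) / (0.063/12)
FV = $700.00 × 97.590575
FV = $68,313.40

FV = PMT × ((1+r)^n - 1)/r = $68,313.40


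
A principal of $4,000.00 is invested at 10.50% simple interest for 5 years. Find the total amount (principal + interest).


Total amount formula: A = P(1 + rt) = P + P·r·t
Interest: I = P × r × t = $4,000.00 × 0.105 × 5 = $2,100.00
A = P + I = $4,000.00 + $2,100.00 = $6,100.00

A = P + I = P(1 + rt) = $6,100.00


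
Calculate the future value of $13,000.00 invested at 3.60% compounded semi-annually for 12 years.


Compound interest formula: A = P(1 + r/n)^(nt)
A = $13,000.00 × (1 + 0.036/2)^(2 × 12)
Growth factor: (1 + 0.036/2)^24 = 1.5344286
A = $13,000.00 × 1.5344286
A = $19,947.57

A = P(1 + r/n)^(nt) = $19,947.57


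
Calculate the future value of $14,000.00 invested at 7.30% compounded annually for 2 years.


Compound interest formula: A = P(1 + r/n)^(nt)
A = $14,000.00 × (1 + 0.073/1)^(1 × 2)
Growth factor: (1 + 0.073/1)^2 = 1.151329
A = $14,000.00 × 1.151329
A = $16,118.61

A = P(1 + r/n)^(nt) = $16,118.61


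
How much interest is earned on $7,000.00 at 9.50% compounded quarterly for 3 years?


Compound interest earned = final amount − principal.
A = P(1 + r/n)^(nt) = $7,000.00 × (1 + 0.095/4)^(4 × 3) = $9,277.37
Interest = A − P = $9,277.37 − $7,000.00 = $2,277.37

Interest = A - P = $2,277.37


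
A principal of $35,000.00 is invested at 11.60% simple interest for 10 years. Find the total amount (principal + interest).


Total amount formula: A = P(1 + rt) = P + P·r·t
Interest: I = P × r × t = $35,000.00 × 0.116 × 10 = $40,600.00
A = P + I = $35,000.00 + $40,600.00 = $75,600.00

A = P + I = P(1 + rt) = $75,600.00


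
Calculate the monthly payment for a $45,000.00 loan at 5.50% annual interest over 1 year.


Loan payment formula: PMT = PV × r / (1 − (1 + r)^(−n))
Monthly rate r = 0.055/12 ≈ 0.00458333, n = 12 months
Denominator: 1 − (1 + 0.055/12)^(−12) = 0.0533959
PMT = $45,000.00 × (0.055/12) / 0.0533959
PMT = $3,862.66 per month

PMT = PV × r / (1-(1+r)^(-n)) = $3,862.66/month


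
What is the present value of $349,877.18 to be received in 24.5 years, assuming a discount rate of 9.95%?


Present value formula: PV = FV / (1 + r)^t
PV = $349,877.18 / (1 + 0.0995)^24.5
PV = $349,877.18 / 10.216055
PV = $34,247.78

PV = FV / (1 + r)^t = $34,247.78


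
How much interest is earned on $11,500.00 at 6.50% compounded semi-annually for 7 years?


Compound interest earned = final amount − principal.
A = P(1 + r/n)^(nt) = $11,500.00 × (1 + 0.065/2)^(2 × 7) = $17,995.28
Interest = A − P = $17,995.28 − $11,500.00 = $6,495.28

Interest = A - P = $6,495.28


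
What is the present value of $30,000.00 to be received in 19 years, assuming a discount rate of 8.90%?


Present value formula: PV = FV / (1 + r)^t
PV = $30,000.00 / (1 + 0.089)^19
PV = $30,000.00 / 5.052772
PV = $5,937.33

PV = FV / (1 + r)^t = $5,937.33


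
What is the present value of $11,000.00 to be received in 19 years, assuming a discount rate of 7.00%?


Present value formula: PV = FV / (1 + r)^t
PV = $11,000.00 / (1 + 0.07)^19
PV = $11,000.00 / 3.616528
PV = $3,041.59

PV = FV / (1 + r)^t = $3,041.59


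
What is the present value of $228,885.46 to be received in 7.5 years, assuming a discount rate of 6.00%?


Present value formula: PV = FV / (1 + r)^t
PV = $228,885.46 / (1 + 0.06)^7.5
PV = $228,885.46 / 1.5480821
PV = $147,850.98

PV = FV / (1 + r)^t = $147,850.98


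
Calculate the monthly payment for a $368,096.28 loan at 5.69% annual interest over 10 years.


Loan payment formula: PMT = PV × r / (1 − (1 + r)^(−n))
Monthly rate r = 0.0569/12 ≈ 0.00474167, n = 120 months
Denominator: 1 − (1 + 0.0569/12)^(−120) = 0.433147
PMT = $368,096.28 × (0.0569/12) / 0.433147
PMT = $4,029.56 per month

PMT = PV × r / (1-(1+r)^(-n)) = $4,029.56/month


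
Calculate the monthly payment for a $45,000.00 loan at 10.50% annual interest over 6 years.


Loan payment formula: PMT = PV × r / (1 − (1 + r)^(−n))
Monthly rate r = 0.105/12 = 0.00875, n = 72 months
Denominator: 1 − (1 + 0.105/12)^(−72) = 0.465947
PMT = $45,000.00 × (0.105/12) / 0.465947
PMT = $845.05 per month

PMT = PV × r / (1-(1+r)^(-n)) = $845.05/month


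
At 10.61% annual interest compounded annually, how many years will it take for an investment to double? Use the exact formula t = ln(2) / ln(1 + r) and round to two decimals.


Doubling condition: (1 + r)^t = 2
Take ln of both sides: t × ln(1 + r) = ln(2)
t = ln(2) / ln(1 + r)
t = 0.693147 / 0.100840
t = 6.87

t = ln(2) / ln(1 + r) = 6.87 years


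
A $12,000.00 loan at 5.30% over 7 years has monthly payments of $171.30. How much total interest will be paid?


Total paid over the life of the loan = PMT × n.
Total paid = $171.30 × 84 = $14,389.20
Total interest = total paid − principal = $14,389.20 − $12,000.00 = $2,389.20

Total interest = (PMT × n) - PV = $2,389.20


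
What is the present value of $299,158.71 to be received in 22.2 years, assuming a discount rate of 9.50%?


Present value formula: PV = FV / (1 + r)^t
PV = $299,158.71 / (1 + 0.095)^22.2
PV = $299,158.71 / 7.498829
PV = $39,894.06

PV = FV / (1 + r)^t = $39,894.06


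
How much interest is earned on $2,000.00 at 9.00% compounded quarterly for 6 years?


Compound interest earned = final amount − principal.
A = P(1 + r/n)^(nt) = $2,000.00 × (1 + 0.09/4)^(4 × 6) = $3,411.53
Interest = A − P = $3,411.53 − $2,000.00 = $1,411.53

Interest = A - P = $1,411.53


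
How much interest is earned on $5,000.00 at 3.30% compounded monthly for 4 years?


Compound interest earned = final amount − principal.
A = P(1 + r/n)^(nt) = $5,000.00 × (1 + 0.033/12)^(12 × 4) = $5,704.51
Interest = A − P = $5,704.51 − $5,000.00 = $704.51

Interest = A - P = $704.51


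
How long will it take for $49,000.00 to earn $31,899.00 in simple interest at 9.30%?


Rearrange the simple interest formula for t:
I = P × r × t  ⇒  t = I / (P × r)
t = $31,899.00 / ($49,000.00 × 0.093)
t = 7

t = I/(P×r) = 7 years


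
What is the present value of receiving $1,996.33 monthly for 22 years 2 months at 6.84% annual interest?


Present value of an ordinary annuity: PV = PMT × (1 − (1 + r)^(−n)) / r
Monthly rate r = 0.0684/12 = 0.0057, n = 266
PV = $1,996.33 × (1 − (1 + 0.0684/12)^(−266)) / (0.0684/12)
PV = $1,996.33 × 136.755840
PV = $273,009.79

PV = PMT × (1-(1+r)^(-n))/r = $273,009.79


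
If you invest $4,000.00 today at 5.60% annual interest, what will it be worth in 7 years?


Future value formula: FV = PV × (1 + r)^t
FV = $4,000.00 × (1 + 0.056)^7
FV = $4,000.00 × 1.4643586
FV = $5,857.43

FV = PV × (1 + r)^t = $5,857.43


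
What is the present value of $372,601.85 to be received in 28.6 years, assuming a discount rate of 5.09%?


Present value formula: PV = FV / (1 + r)^t
PV = $372,601.85 / (1 + 0.0509)^28.6
PV = $372,601.85 / 4.136717
PV = $90,071.87

PV = FV / (1 + r)^t = $90,071.87


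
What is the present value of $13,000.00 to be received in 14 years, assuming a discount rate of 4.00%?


Present value formula: PV = FV / (1 + r)^t
PV = $13,000.00 / (1 + 0.04)^14
PV = $13,000.00 / 1.731676
PV = $7,507.18

PV = FV / (1 + r)^t = $7,507.18


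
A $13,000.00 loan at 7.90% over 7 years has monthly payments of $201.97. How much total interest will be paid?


Total paid over the life of the loan = PMT × n.
Total paid = $201.97 × 84 = $16,965.48
Total interest = total paid − principal = $16,965.48 − $13,000.00 = $3,965.48

Total interest = (PMT × n) - PV = $3,965.48


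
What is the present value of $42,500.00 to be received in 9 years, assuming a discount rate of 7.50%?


Present value formula: PV = FV / (1 + r)^t
PV = $42,500.00 / (1 + 0.075)^9
PV = $42,500.00 / 1.9172387
PV = $22,167.30

PV = FV / (1 + r)^t = $22,167.30


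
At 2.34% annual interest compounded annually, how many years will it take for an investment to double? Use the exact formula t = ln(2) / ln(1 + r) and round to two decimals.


Doubling condition: (1 + r)^t = 2
Take ln of both sides: t × ln(1 + r) = ln(2)
t = ln(2) / ln(1 + r)
t = 0.693147 / 0.023130
t = 29.97

t = ln(2) / ln(1 + r) = 29.97 years


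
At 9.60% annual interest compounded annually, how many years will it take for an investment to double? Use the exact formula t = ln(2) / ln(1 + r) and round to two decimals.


Doubling condition: (1 + r)^t = 2
Take ln of both sides: t × ln(1 + r) = ln(2)
t = ln(2) / ln(1 + r)
t = 0.693147 / 0.091667
t = 7.56

t = ln(2) / ln(1 + r) = 7.56 years


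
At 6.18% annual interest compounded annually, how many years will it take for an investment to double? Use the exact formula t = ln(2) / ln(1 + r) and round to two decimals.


Doubling condition: (1 + r)^t = 2
Take ln of both sides: t × ln(1 + r) = ln(2)
t = ln(2) / ln(1 + r)
t = 0.693147 / 0.059966
t = 11.56

t = ln(2) / ln(1 + r) = 11.56 years


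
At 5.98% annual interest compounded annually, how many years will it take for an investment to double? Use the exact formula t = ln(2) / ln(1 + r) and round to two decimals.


Doubling condition: (1 + r)^t = 2
Take ln of both sides: t × ln(1 + r) = ln(2)
t = ln(2) / ln(1 + r)
t = 0.693147 / 0.058080
t = 11.93

t = ln(2) / ln(1 + r) = 11.93 years


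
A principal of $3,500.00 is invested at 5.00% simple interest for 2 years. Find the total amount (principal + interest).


Total amount formula: A = P(1 + rt) = P + P·r·t
Interest: I = P × r × t = $3,500.00 × 0.05 × 2 = $350.00
A = P + I = $3,500.00 + $350.00 = $3,850.00

A = P + I = P(1 + rt) = $3,850.00


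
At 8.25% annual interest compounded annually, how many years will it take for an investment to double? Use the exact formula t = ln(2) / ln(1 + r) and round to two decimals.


Doubling condition: (1 + r)^t = 2
Take ln of both sides: t × ln(1 + r) = ln(2)
t = ln(2) / ln(1 + r)
t = 0.693147 / 0.079273
t = 8.74

t = ln(2) / ln(1 + r) = 8.74 years


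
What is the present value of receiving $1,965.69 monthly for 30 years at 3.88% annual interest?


Present value of an ordinary annuity: PV = PMT × (1 − (1 + r)^(−n)) / r
Monthly rate r = 0.0388/12 ≈ 0.00323333, n = 360
PV = $1,965.69 × (1 − (1 + 0.0388/12)^(−360)) / (0.0388/12)
PV = $1,965.69 × 212.529405
PV = $417,766.93

PV = PMT × (1-(1+r)^(-n))/r = $417,766.93


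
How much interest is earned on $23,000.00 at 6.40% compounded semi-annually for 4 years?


Compound interest earned = final amount − principal.
A = P(1 + r/n)^(nt) = $23,000.00 × (1 + 0.064/2)^(2 × 4) = $29,591.39
Interest = A − P = $29,591.39 − $23,000.00 = $6,591.39

Interest = A - P = $6,591.39


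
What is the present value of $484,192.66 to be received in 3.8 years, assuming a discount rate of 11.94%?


Present value formula: PV = FV / (1 + r)^t
PV = $484,192.66 / (1 + 0.1194)^3.8
PV = $484,192.66 / 1.53512643
PV = $315,408.98

PV = FV / (1 + r)^t = $315,408.98


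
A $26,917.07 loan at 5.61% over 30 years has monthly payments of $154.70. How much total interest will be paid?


Total paid over the life of the loan = PMT × n.
Total paid = $154.70 × 360 = $55,692.00
Total interest = total paid − principal = $55,692.00 − $26,917.07 = $28,774.93

Total interest = (PMT × n) - PV = $28,774.93


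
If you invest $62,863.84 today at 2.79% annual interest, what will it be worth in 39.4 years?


Future value formula: FV = PV × (1 + r)^t
FV = $62,863.84 × (1 + 0.0279)^39.4
FV = $62,863.84 × 2.9570871
FV = $185,893.85

FV = PV × (1 + r)^t = $185,893.85


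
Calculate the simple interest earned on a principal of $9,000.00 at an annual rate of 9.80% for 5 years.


Simple interest formula: I = P × r × t
I = $9,000.00 × 0.098 × 5
I = $4,410.00

I = P × r × t = $4,410.00


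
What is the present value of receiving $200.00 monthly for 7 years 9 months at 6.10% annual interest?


Present value of an ordinary annuity: PV = PMT × (1 − (1 + r)^(−n)) / r
Monthly rate r = 0.061/12 ≈ 0.00508333, n = 93
PV = $200.00 × (1 − (1 + 0.061/12)^(−93)) / (0.061/12)
PV = $200.00 × 73.960777
PV = $14,792.16

PV = PMT × (1-(1+r)^(-n))/r = $14,792.16


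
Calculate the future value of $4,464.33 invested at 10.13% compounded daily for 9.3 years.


Compound interest formula: A = P(1 + r/n)^(nt)
A = $4,464.33 × (1 + 0.1013/365)^(365 × 9.3)
Growth factor: (1 + 0.1013/365)^3394.5 = 2.565002
A = $4,464.33 × 2.565002
A = $11,451.02

A = P(1 + r/n)^(nt) = $11,451.02


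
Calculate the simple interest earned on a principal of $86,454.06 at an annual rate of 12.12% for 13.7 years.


Simple interest formula: I = P × r × t
I = $86,454.06 × 0.1212 × 13.7
I = $143,551.78

I = P × r × t = $143,551.78


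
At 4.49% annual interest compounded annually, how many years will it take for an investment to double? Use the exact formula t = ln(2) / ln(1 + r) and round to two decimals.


Doubling condition: (1 + r)^t = 2
Take ln of both sides: t × ln(1 + r) = ln(2)
t = ln(2) / ln(1 + r)
t = 0.693147 / 0.043921
t = 15.78

t = ln(2) / ln(1 + r) = 15.78 years


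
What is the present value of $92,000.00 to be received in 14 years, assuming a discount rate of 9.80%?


Present value formula: PV = FV / (1 + r)^t
PV = $92,000.00 / (1 + 0.098)^14
PV = $92,000.00 / 3.701969
PV = $24,851.64

PV = FV / (1 + r)^t = $24,851.64


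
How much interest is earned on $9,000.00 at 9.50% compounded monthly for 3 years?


Compound interest earned = final amount − principal.
A = P(1 + r/n)^(nt) = $9,000.00 × (1 + 0.095/12)^(12 × 3) = $11,954.44
Interest = A − P = $11,954.44 − $9,000.00 = $2,954.44

Interest = A - P = $2,954.44


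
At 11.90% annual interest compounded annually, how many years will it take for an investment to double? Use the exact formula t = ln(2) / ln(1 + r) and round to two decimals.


Doubling condition: (1 + r)^t = 2
Take ln of both sides: t × ln(1 + r) = ln(2)
t = ln(2) / ln(1 + r)
t = 0.693147 / 0.112435
t = 6.16

t = ln(2) / ln(1 + r) = 6.16 years


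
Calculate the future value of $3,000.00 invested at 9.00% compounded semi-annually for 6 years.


Compound interest formula: A = P(1 + r/n)^(nt)
A = $3,000.00 × (1 + 0.09/2)^(2 × 6)
Growth factor: (1 + 0.09/2)^12 = 1.695881
A = $3,000.00 × 1.695881
A = $5,087.64

A = P(1 + r/n)^(nt) = $5,087.64


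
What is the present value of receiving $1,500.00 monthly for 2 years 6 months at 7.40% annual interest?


Present value of an ordinary annuity: PV = PMT × (1 − (1 + r)^(−n)) / r
Monthly rate r = 0.074/12 ≈ 0.00616667, n = 30
PV = $1,500.00 × (1 − (1 + 0.074/12)^(−30)) / (0.074/12)
PV = $1,500.00 × 27.3119102
PV = $40,967.87

PV = PMT × (1-(1+r)^(-n))/r = $40,967.87


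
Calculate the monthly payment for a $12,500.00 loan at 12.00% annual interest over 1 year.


Loan payment formula: PMT = PV × r / (1 − (1 + r)^(−n))
Monthly rate r = 0.12/12 = 0.01, n = 12 months
Denominator: 1 − (1 + 0.12/12)^(−12) = 0.112551
PMT = $12,500.00 × (0.12/12) / 0.112551
PMT = $1,110.61 per month

PMT = PV × r / (1-(1+r)^(-n)) = $1,110.61/month


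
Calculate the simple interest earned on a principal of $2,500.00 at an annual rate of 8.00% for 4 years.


Simple interest formula: I = P × r × t
I = $2,500.00 × 0.08 × 4
I = $800.00

I = P × r × t = $800.00


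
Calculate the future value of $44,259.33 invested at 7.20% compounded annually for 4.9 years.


Compound interest formula: A = P(1 + r/n)^(nt)
A = $44,259.33 × (1 + 0.072/1)^(1 × 4.9)
Growth factor: (1 + 0.072/1)^4.9 = 1.405900
A = $44,259.33 × 1.405900
A = $62,224.19

A = P(1 + r/n)^(nt) = $62,224.19


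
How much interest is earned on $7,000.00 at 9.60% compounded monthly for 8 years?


Compound interest earned = final amount − principal.
A = P(1 + r/n)^(nt) = $7,000.00 × (1 + 0.096/12)^(12 × 8) = $15,042.12
Interest = A − P = $15,042.12 − $7,000.00 = $8,042.12

Interest = A - P = $8,042.12


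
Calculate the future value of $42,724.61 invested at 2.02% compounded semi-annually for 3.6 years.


Compound interest formula: A = P(1 + r/n)^(nt)
A = $42,724.61 × (1 + 0.0202/2)^(2 × 3.6)
Growth factor: (1 + 0.0202/2)^7.2 = 1.075037
A = $42,724.61 × 1.075037
A = $45,930.54

A = P(1 + r/n)^(nt) = $45,930.54


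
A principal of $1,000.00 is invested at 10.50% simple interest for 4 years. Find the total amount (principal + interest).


Total amount formula: A = P(1 + rt) = P + P·r·t
Interest: I = P × r × t = $1,000.00 × 0.105 × 4 = $420.00
A = P + I = $1,000.00 + $420.00 = $1,420.00

A = P + I = P(1 + rt) = $1,420.00


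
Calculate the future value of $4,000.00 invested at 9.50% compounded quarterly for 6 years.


Compound interest formula: A = P(1 + r/n)^(nt)
A = $4,000.00 × (1 + 0.095/4)^(4 × 6)
Growth factor: (1 + 0.095/4)^24 = 1.756523
A = $4,000.00 × 1.756523
A = $7,026.09

A = P(1 + r/n)^(nt) = $7,026.09


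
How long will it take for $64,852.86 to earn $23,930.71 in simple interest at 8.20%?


Rearrange the simple interest formula for t:
I = P × r × t  ⇒  t = I / (P × r)
t = $23,930.71 / ($64,852.86 × 0.082)
t = 4.5

t = I/(P×r) = 4.5 years


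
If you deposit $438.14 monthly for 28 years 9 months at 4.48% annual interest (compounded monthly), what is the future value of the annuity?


Future value of an ordinary annuity: FV = PMT × ((1 + r)^n − 1) / r
Monthly rate r = 0.0448/12 ≈ 0.00373333, n = 345
FV = $438.14 × ((1 + 0.0448/12)^345 − 1) / (0.0448/12)
FV = $438.14 × 700.940239
FV = $307,109.96

FV = PMT × ((1+r)^n - 1)/r = $307,109.96


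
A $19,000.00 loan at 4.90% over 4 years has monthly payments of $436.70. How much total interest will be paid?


Total paid over the life of the loan = PMT × n.
Total paid = $436.70 × 48 = $20,961.60
Total interest = total paid − principal = $20,961.60 − $19,000.00 = $1,961.60

Total interest = (PMT × n) - PV = $1,961.60


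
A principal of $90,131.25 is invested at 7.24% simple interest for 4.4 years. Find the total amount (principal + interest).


Total amount formula: A = P(1 + rt) = P + P·r·t
Interest: I = P × r × t = $90,131.25 × 0.0724 × 4.4 = $28,712.21
A = P + I = $90,131.25 + $28,712.21 = $118,843.46

A = P + I = P(1 + rt) = $118,843.46


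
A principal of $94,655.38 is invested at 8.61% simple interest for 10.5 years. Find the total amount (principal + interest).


Total amount formula: A = P(1 + rt) = P + P·r·t
Interest: I = P × r × t = $94,655.38 × 0.0861 × 10.5 = $85,573.20
A = P + I = $94,655.38 + $85,573.20 = $180,228.58

A = P + I = P(1 + rt) = $180,228.58


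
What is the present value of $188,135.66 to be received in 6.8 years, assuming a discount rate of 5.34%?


Present value formula: PV = FV / (1 + r)^t
PV = $188,135.66 / (1 + 0.0534)^6.8
PV = $188,135.66 / 1.4244084
PV = $132,079.86

PV = FV / (1 + r)^t = $132,079.86


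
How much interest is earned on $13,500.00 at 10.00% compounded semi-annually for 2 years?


Compound interest earned = final amount − principal.
A = P(1 + r/n)^(nt) = $13,500.00 × (1 + 0.1/2)^(2 × 2) = $16,409.33
Interest = A − P = $16,409.33 − $13,500.00 = $2,909.33

Interest = A - P = $2,909.33


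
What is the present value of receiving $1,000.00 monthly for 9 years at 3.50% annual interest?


Present value of an ordinary annuity: PV = PMT × (1 − (1 + r)^(−n)) / r
Monthly rate r = 0.035/12 ≈ 0.00291667, n = 108
PV = $1,000.00 × (1 − (1 + 0.035/12)^(−108)) / (0.035/12)
PV = $1,000.00 × 92.529069
PV = $92,529.07

PV = PMT × (1-(1+r)^(-n))/r = $92,529.07


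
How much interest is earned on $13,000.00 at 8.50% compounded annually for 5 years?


Compound interest earned = final amount − principal.
A = P(1 + r/n)^(nt) = $13,000.00 × (1 + 0.085/1)^(1 × 5) = $19,547.54
Interest = A − P = $19,547.54 − $13,000.00 = $6,547.54

Interest = A - P = $6,547.54


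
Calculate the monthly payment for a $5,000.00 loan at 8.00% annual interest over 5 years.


Loan payment formula: PMT = PV × r / (1 − (1 + r)^(−n))
Monthly rate r = 0.08/12 ≈ 0.00666667, n = 60 months
Denominator: 1 − (1 + 0.08/12)^(−60) = 0.328790
PMT = $5,000.00 × (0.08/12) / 0.328790
PMT = $101.38 per month

PMT = PV × r / (1-(1+r)^(-n)) = $101.38/month


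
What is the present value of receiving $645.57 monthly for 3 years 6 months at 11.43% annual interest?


Present value of an ordinary annuity: PV = PMT × (1 − (1 + r)^(−n)) / r
Monthly rate r = 0.1143/12 = 0.009525, n = 42
PV = $645.57 × (1 − (1 + 0.1143/12)^(−42)) / (0.1143/12)
PV = $645.57 × 34.482232
PV = $22,260.69

PV = PMT × (1-(1+r)^(-n))/r = $22,260.69


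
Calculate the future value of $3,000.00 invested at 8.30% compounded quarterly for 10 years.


Compound interest formula: A = P(1 + r/n)^(nt)
A = $3,000.00 × (1 + 0.083/4)^(4 × 10)
Growth factor: (1 + 0.083/4)^40 = 2.273922
A = $3,000.00 × 2.273922
A = $6,821.77

A = P(1 + r/n)^(nt) = $6,821.77


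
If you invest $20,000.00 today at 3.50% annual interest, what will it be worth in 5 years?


Future value formula: FV = PV × (1 + r)^t
FV = $20,000.00 × (1 + 0.035)^5
FV = $20,000.00 × 1.1876863
FV = $23,753.73

FV = PV × (1 + r)^t = $23,753.73


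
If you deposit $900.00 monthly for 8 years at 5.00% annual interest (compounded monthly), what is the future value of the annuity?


Future value of an ordinary annuity: FV = PMT × ((1 + r)^n − 1) / r
Monthly rate r = 0.05/12 ≈ 0.00416667, n = 96
FV = $900.00 × ((1 + 0.05/12)^96 − 1) / (0.05/12)
FV = $900.00 × 117.740512
FV = $105,966.46

FV = PMT × ((1+r)^n - 1)/r = $105,966.46


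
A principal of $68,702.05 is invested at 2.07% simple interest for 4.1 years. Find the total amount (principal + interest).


Total amount formula: A = P(1 + rt) = P + P·r·t
Interest: I = P × r × t = $68,702.05 × 0.0207 × 4.1 = $5,830.74
A = P + I = $68,702.05 + $5,830.74 = $74,532.79

A = P + I = P(1 + rt) = $74,532.79


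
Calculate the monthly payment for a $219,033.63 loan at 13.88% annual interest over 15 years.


Loan payment formula: PMT = PV × r / (1 − (1 + r)^(−n))
Monthly rate r = 0.1388/12 ≈ 0.01156667, n = 180 months
Denominator: 1 − (1 + 0.1388/12)^(−180) = 0.873821
PMT = $219,033.63 × (0.1388/12) / 0.873821
PMT = $2,899.32 per month

PMT = PV × r / (1-(1+r)^(-n)) = $2,899.32/month


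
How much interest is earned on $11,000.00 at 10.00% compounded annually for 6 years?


Compound interest earned = final amount − principal.
A = P(1 + r/n)^(nt) = $11,000.00 × (1 + 0.1/1)^(1 × 6) = $19,487.17
Interest = A − P = $19,487.17 − $11,000.00 = $8,487.17

Interest = A - P = $8,487.17


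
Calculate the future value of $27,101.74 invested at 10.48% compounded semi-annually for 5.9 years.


Compound interest formula: A = P(1 + r/n)^(nt)
A = $27,101.74 × (1 + 0.1048/2)^(2 × 5.9)
Growth factor: (1 + 0.1048/2)^11.8 = 1.8269805
A = $27,101.74 × 1.8269805
A = $49,514.35

A = P(1 + r/n)^(nt) = $49,514.35


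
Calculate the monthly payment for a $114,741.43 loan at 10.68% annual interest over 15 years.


Loan payment formula: PMT = PV × r / (1 − (1 + r)^(−n))
Monthly rate r = 0.1068/12 = 0.0089, n = 180 months
Denominator: 1 − (1 + 0.1068/12)^(−180) = 0.797074
PMT = $114,741.43 × (0.1068/12) / 0.797074
PMT = $1,281.18 per month

PMT = PV × r / (1-(1+r)^(-n)) = $1,281.18/month


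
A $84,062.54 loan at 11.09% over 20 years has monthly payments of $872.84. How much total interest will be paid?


Total paid over the life of the loan = PMT × n.
Total paid = $872.84 × 240 = $209,481.60
Total interest = total paid − principal = $209,481.60 − $84,062.54 = $125,419.06

Total interest = (PMT × n) - PV = $125,419.06


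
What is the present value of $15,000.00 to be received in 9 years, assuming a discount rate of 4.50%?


Present value formula: PV = FV / (1 + r)^t
PV = $15,000.00 / (1 + 0.045)^9
PV = $15,000.00 / 1.486095
PV = $10,093.57

PV = FV / (1 + r)^t = $10,093.57


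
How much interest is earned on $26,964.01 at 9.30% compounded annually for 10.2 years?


Compound interest earned = final amount − principal.
A = P(1 + r/n)^(nt) = $26,964.01 × (1 + 0.093/1)^(1 × 10.2) = $66,789.80
Interest = A − P = $66,789.80 − $26,964.01 = $39,825.79

Interest = A - P = $39,825.79


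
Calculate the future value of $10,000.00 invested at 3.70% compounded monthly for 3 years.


Compound interest formula: A = P(1 + r/n)^(nt)
A = $10,000.00 × (1 + 0.037/12)^(12 × 3)
Growth factor: (1 + 0.037/12)^36 = 1.117204
A = $10,000.00 × 1.117204
A = $11,172.04

A = P(1 + r/n)^(nt) = $11,172.04


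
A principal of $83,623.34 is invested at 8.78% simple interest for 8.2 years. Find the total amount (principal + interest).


Total amount formula: A = P(1 + rt) = P + P·r·t
Interest: I = P × r × t = $83,623.34 × 0.0878 × 8.2 = $60,205.46
A = P + I = $83,623.34 + $60,205.46 = $143,828.80

A = P + I = P(1 + rt) = $143,828.80


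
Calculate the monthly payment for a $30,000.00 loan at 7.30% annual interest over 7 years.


Loan payment formula: PMT = PV × r / (1 − (1 + r)^(−n))
Monthly rate r = 0.073/12 ≈ 0.00608333, n = 84 months
Denominator: 1 − (1 + 0.073/12)^(−84) = 0.399175
PMT = $30,000.00 × (0.073/12) / 0.399175
PMT = $457.19 per month

PMT = PV × r / (1-(1+r)^(-n)) = $457.19/month


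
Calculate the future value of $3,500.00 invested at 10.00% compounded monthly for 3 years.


Compound interest formula: A = P(1 + r/n)^(nt)
A = $3,500.00 × (1 + 0.1/12)^(12 × 3)
Growth factor: (1 + 0.1/12)^36 = 1.348182
A = $3,500.00 × 1.348182
A = $4,718.64

A = P(1 + r/n)^(nt) = $4,718.64


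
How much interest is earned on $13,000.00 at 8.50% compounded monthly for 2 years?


Compound interest earned = final amount − principal.
A = P(1 + r/n)^(nt) = $13,000.00 × (1 + 0.085/12)^(12 × 2) = $15,399.73
Interest = A − P = $15,399.73 − $13,000.00 = $2,399.73

Interest = A - P = $2,399.73


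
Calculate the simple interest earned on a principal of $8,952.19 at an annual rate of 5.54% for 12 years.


Simple interest formula: I = P × r × t
I = $8,952.19 × 0.0554 × 12
I = $5,951.42

I = P × r × t = $5,951.42


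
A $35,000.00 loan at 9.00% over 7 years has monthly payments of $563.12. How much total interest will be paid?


Total paid over the life of the loan = PMT × n.
Total paid = $563.12 × 84 = $47,302.08
Total interest = total paid − principal = $47,302.08 − $35,000.00 = $12,302.08

Total interest = (PMT × n) - PV = $12,302.08


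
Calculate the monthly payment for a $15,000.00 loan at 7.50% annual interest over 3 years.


Loan payment formula: PMT = PV × r / (1 − (1 + r)^(−n))
Monthly rate r = 0.075/12 = 0.00625, n = 36 months
Denominator: 1 − (1 + 0.075/12)^(−36) = 0.200924
PMT = $15,000.00 × (0.075/12) / 0.200924
PMT = $466.59 per month

PMT = PV × r / (1-(1+r)^(-n)) = $466.59/month


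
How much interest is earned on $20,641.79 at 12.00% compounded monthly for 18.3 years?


Compound interest earned = final amount − principal.
A = P(1 + r/n)^(nt) = $20,641.79 × (1 + 0.12/12)^(12 × 18.3) = $183,535.91
Interest = A − P = $183,535.91 − $20,641.79 = $162,894.12

Interest = A - P = $162,894.12


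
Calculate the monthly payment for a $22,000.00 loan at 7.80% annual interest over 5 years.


Loan payment formula: PMT = PV × r / (1 − (1 + r)^(−n))
Monthly rate r = 0.078/12 = 0.0065, n = 60 months
Denominator: 1 − (1 + 0.078/12)^(−60) = 0.322088
PMT = $22,000.00 × (0.078/12) / 0.322088
PMT = $443.98 per month

PMT = PV × r / (1-(1+r)^(-n)) = $443.98/month


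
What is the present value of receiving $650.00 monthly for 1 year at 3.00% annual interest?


Present value of an ordinary annuity: PV = PMT × (1 − (1 + r)^(−n)) / r
Monthly rate r = 0.03/12 = 0.0025, n = 12
PV = $650.00 × (1 − (1 + 0.03/12)^(−12)) / (0.03/12)
PV = $650.00 × 11.8072538
PV = $7,674.71

PV = PMT × (1-(1+r)^(-n))/r = $7,674.71


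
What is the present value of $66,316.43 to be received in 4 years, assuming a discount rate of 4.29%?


Present value formula: PV = FV / (1 + r)^t
PV = $66,316.43 / (1 + 0.0429)^4
PV = $66,316.43 / 1.1829617
PV = $56,059.66

PV = FV / (1 + r)^t = $56,059.66


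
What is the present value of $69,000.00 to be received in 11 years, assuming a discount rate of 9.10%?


Present value formula: PV = FV / (1 + r)^t
PV = $69,000.00 / (1 + 0.091)^11
PV = $69,000.00 / 2.606587
PV = $26,471.40

PV = FV / (1 + r)^t = $26,471.40


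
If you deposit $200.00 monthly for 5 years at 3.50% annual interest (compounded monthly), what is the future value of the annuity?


Future value of an ordinary annuity: FV = PMT × ((1 + r)^n − 1) / r
Monthly rate r = 0.035/12 ≈ 0.00291667, n = 60
FV = $200.00 × ((1 + 0.035/12)^60 − 1) / (0.035/12)
FV = $200.00 × 65.466113
FV = $13,093.22

FV = PMT × ((1+r)^n - 1)/r = $13,093.22


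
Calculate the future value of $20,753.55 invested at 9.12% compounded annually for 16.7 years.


Compound interest formula: A = P(1 + r/n)^(nt)
A = $20,753.55 × (1 + 0.0912/1)^(1 × 16.7)
Growth factor: (1 + 0.0912/1)^16.7 = 4.295392
A = $20,753.55 × 4.295392
A = $89,144.63

A = P(1 + r/n)^(nt) = $89,144.63


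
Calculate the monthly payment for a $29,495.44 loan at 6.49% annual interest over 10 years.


Loan payment formula: PMT = PV × r / (1 − (1 + r)^(−n))
Monthly rate r = 0.0649/12 ≈ 0.00540833, n = 120 months
Denominator: 1 − (1 + 0.0649/12)^(−120) = 0.476517
PMT = $29,495.44 × (0.0649/12) / 0.476517
PMT = $334.76 per month

PMT = PV × r / (1-(1+r)^(-n)) = $334.76/month


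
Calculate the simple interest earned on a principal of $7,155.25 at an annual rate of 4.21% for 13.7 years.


Simple interest formula: I = P × r × t
I = $7,155.25 × 0.0421 × 13.7
I = $4,126.93

I = P × r × t = $4,126.93


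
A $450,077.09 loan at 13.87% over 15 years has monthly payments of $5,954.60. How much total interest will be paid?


Total paid over the life of the loan = PMT × n.
Total paid = $5,954.60 × 180 = $1,071,828.00
Total interest = total paid − principal = $1,071,828.00 − $450,077.09 = $621,750.91

Total interest = (PMT × n) - PV = $621,750.91


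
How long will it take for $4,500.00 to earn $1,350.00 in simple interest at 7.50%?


Rearrange the simple interest formula for t:
I = P × r × t  ⇒  t = I / (P × r)
t = $1,350.00 / ($4,500.00 × 0.075)
t = 4

t = I/(P×r) = 4 years


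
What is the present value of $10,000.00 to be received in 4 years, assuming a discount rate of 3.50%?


Present value formula: PV = FV / (1 + r)^t
PV = $10,000.00 / (1 + 0.035)^4
PV = $10,000.00 / 1.147523
PV = $8,714.42

PV = FV / (1 + r)^t = $8,714.42


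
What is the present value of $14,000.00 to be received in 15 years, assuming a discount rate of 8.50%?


Present value formula: PV = FV / (1 + r)^t
PV = $14,000.00 / (1 + 0.085)^15
PV = $14,000.00 / 3.399743
PV = $4,117.96

PV = FV / (1 + r)^t = $4,117.96


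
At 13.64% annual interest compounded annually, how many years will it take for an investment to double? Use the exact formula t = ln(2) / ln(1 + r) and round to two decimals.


Doubling condition: (1 + r)^t = 2
Take ln of both sides: t × ln(1 + r) = ln(2)
t = ln(2) / ln(1 + r)
t = 0.693147 / 0.127865
t = 5.42

t = ln(2) / ln(1 + r) = 5.42 years


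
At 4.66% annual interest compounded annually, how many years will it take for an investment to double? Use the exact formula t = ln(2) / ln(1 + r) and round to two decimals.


Doubling condition: (1 + r)^t = 2
Take ln of both sides: t × ln(1 + r) = ln(2)
t = ln(2) / ln(1 + r)
t = 0.693147 / 0.045547
t = 15.22

t = ln(2) / ln(1 + r) = 15.22 years


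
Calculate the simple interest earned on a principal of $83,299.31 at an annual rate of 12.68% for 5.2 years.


Simple interest formula: I = P × r × t
I = $83,299.31 × 0.1268 × 5.2
I = $54,924.23

I = P × r × t = $54,924.23


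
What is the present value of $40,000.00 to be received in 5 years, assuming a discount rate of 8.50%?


Present value formula: PV = FV / (1 + r)^t
PV = $40,000.00 / (1 + 0.085)^5
PV = $40,000.00 / 1.5036567
PV = $26,601.82

PV = FV / (1 + r)^t = $26,601.82


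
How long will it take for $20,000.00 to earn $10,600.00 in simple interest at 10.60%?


Rearrange the simple interest formula for t:
I = P × r × t  ⇒  t = I / (P × r)
t = $10,600.00 / ($20,000.00 × 0.106)
t = 5

t = I/(P×r) = 5 years


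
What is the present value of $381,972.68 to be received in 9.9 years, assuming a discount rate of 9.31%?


Present value formula: PV = FV / (1 + r)^t
PV = $381,972.68 / (1 + 0.0931)^9.9
PV = $381,972.68 / 2.413976
PV = $158,233.83

PV = FV / (1 + r)^t = $158,233.83


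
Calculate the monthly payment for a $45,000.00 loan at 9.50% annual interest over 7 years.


Loan payment formula: PMT = PV × r / (1 − (1 + r)^(−n))
Monthly rate r = 0.095/12 ≈ 0.00791667, n = 84 months
Denominator: 1 − (1 + 0.095/12)^(−84) = 0.484378
PMT = $45,000.00 × (0.095/12) / 0.484378
PMT = $735.48 per month

PMT = PV × r / (1-(1+r)^(-n)) = $735.48/month


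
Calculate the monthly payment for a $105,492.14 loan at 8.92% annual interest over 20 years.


Loan payment formula: PMT = PV × r / (1 − (1 + r)^(−n))
Monthly rate r = 0.0892/12 ≈ 0.00743333, n = 240 months
Denominator: 1 − (1 + 0.0892/12)^(−240) = 0.830923
PMT = $105,492.14 × (0.0892/12) / 0.830923
PMT = $943.72 per month

PMT = PV × r / (1-(1+r)^(-n)) = $943.72/month


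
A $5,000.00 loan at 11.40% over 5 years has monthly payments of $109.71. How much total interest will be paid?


Total paid over the life of the loan = PMT × n.
Total paid = $109.71 × 60 = $6,582.60
Total interest = total paid − principal = $6,582.60 − $5,000.00 = $1,582.60

Total interest = (PMT × n) - PV = $1,582.60


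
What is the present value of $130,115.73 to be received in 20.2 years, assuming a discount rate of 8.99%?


Present value formula: PV = FV / (1 + r)^t
PV = $130,115.73 / (1 + 0.0899)^20.2
PV = $130,115.73 / 5.691286
PV = $22,862.27

PV = FV / (1 + r)^t = $22,862.27


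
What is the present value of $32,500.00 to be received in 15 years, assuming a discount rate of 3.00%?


Present value formula: PV = FV / (1 + r)^t
PV = $32,500.00 / (1 + 0.03)^15
PV = $32,500.00 / 1.5579674
PV = $20,860.51

PV = FV / (1 + r)^t = $20,860.51


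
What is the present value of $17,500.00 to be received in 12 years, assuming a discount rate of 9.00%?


Present value formula: PV = FV / (1 + r)^t
PV = $17,500.00 / (1 + 0.09)^12
PV = $17,500.00 / 2.812665
PV = $6,221.86

PV = FV / (1 + r)^t = $6,221.86


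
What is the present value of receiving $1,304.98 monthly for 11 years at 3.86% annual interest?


Present value of an ordinary annuity: PV = PMT × (1 − (1 + r)^(−n)) / r
Monthly rate r = 0.0386/12 ≈ 0.00321667, n = 132
PV = $1,304.98 × (1 − (1 + 0.0386/12)^(−132)) / (0.0386/12)
PV = $1,304.98 × 107.416421
PV = $140,176.28

PV = PMT × (1-(1+r)^(-n))/r = $140,176.28


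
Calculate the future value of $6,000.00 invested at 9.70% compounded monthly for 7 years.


Compound interest formula: A = P(1 + r/n)^(nt)
A = $6,000.00 × (1 + 0.097/12)^(12 × 7)
Growth factor: (1 + 0.097/12)^84 = 1.966530
A = $6,000.00 × 1.966530
A = $11,799.18

A = P(1 + r/n)^(nt) = $11,799.18


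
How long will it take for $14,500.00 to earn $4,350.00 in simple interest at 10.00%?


Rearrange the simple interest formula for t:
I = P × r × t  ⇒  t = I / (P × r)
t = $4,350.00 / ($14,500.00 × 0.1)
t = 3

t = I/(P×r) = 3 years


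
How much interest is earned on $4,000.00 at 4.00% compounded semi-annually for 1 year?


Compound interest earned = final amount − principal.
A = P(1 + r/n)^(nt) = $4,000.00 × (1 + 0.04/2)^(2 × 1) = $4,161.60
Interest = A − P = $4,161.60 − $4,000.00 = $161.60

Interest = A - P = $161.60


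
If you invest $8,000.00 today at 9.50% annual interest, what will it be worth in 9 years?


Future value formula: FV = PV × (1 + r)^t
FV = $8,000.00 × (1 + 0.095)^9
FV = $8,000.00 × 2.2632216
FV = $18,105.77

FV = PV × (1 + r)^t = $18,105.77


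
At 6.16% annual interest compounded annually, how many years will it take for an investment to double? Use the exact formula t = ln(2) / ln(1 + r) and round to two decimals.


Doubling condition: (1 + r)^t = 2
Take ln of both sides: t × ln(1 + r) = ln(2)
t = ln(2) / ln(1 + r)
t = 0.693147 / 0.059777
t = 11.60

t = ln(2) / ln(1 + r) = 11.60 years


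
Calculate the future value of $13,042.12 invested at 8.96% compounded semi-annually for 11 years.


Compound interest formula: A = P(1 + r/n)^(nt)
A = $13,042.12 × (1 + 0.0896/2)^(2 × 11)
Growth factor: (1 + 0.0896/2)^22 = 2.622585
A = $13,042.12 × 2.622585
A = $34,204.07

A = P(1 + r/n)^(nt) = $34,204.07


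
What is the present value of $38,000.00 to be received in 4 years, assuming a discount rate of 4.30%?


Present value formula: PV = FV / (1 + r)^t
PV = $38,000.00 / (1 + 0.043)^4
PV = $38,000.00 / 1.1834154
PV = $32,110.45

PV = FV / (1 + r)^t = $32,110.45


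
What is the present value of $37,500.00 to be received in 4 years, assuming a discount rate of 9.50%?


Present value formula: PV = FV / (1 + r)^t
PV = $37,500.00 / (1 + 0.095)^4
PV = $37,500.00 / 1.437661
PV = $26,084.04

PV = FV / (1 + r)^t = $26,084.04


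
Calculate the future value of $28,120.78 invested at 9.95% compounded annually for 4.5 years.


Compound interest formula: A = P(1 + r/n)^(nt)
A = $28,120.78 × (1 + 0.0995/1)^(1 × 4.5)
Growth factor: (1 + 0.0995/1)^4.5 = 1.5324226
A = $28,120.78 × 1.5324226
A = $43,092.92

A = P(1 + r/n)^(nt) = $43,092.92
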